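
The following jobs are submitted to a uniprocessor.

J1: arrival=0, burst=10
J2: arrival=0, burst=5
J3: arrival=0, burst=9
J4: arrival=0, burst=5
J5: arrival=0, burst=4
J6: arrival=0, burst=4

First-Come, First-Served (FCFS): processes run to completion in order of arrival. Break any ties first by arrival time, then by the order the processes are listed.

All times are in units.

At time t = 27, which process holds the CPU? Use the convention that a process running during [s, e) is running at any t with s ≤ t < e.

Schedule: | J1 0-10 | J2 10-15 | J3 15-24 | J4 24-29 | J5 29-33 | J6 33-37 |
Completion: J1=10  J2=15  J3=24  J4=29  J5=33  J6=37

J4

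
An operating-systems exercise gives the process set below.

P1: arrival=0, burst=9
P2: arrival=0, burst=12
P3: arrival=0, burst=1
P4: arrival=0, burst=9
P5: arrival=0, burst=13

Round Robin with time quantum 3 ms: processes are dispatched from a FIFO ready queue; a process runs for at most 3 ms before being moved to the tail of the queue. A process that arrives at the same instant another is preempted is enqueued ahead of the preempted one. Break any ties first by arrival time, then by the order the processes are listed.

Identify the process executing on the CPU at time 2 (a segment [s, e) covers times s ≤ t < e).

P1

Schedule: | P1 0-3 | P2 3-6 | P3 6-7 | P4 7-10 | P5 10-13 | P1 13-16 | P2 16-19 | P4 19-22 | P5 22-25 | P1 25-28 | P2 28-31 | P4 31-34 | P5 34-37 | P2 37-40 | P5 40-44 |
Completion: P1=28  P2=40  P3=7  P4=34  P5=44
Turnaround (C−A): P1=28  P2=40  P3=7  P4=34  P5=44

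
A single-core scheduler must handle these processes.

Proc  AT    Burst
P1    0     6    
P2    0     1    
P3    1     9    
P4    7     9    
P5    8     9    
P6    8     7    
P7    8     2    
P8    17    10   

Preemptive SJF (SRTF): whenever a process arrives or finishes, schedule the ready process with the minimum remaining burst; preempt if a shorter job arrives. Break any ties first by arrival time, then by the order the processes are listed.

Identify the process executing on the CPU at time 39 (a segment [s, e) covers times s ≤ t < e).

P5

Schedule: | P2 0-1 | P1 1-7 | P3 7-8 | P7 8-10 | P6 10-17 | P3 17-25 | P4 25-34 | P5 34-43 | P8 43-53 |
Completion: P1=7  P2=1  P3=25  P4=34  P5=43  P6=17  P7=10  P8=53
Turnaround (C−A): P1=7  P2=1  P3=24  P4=27  P5=35  P6=9  P7=2  P8=36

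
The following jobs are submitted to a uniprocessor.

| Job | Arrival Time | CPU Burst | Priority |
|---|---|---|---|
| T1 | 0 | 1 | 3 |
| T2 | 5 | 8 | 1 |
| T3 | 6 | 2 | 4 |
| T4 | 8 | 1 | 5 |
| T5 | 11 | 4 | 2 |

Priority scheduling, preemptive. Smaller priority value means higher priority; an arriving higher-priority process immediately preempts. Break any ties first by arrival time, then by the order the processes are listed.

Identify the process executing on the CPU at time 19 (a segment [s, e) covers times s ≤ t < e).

Timeline: | T1 0-1 | idle 1-5 | T2 5-13 | T5 13-17 | T3 17-19 | T4 19-20 |
Completion: T1=1  T2=13  T3=19  T4=20  T5=17

T4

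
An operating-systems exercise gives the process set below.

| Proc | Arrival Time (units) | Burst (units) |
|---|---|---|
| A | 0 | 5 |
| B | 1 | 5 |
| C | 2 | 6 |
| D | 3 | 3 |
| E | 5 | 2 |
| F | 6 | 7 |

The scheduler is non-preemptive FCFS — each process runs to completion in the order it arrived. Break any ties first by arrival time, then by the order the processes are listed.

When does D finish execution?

19

Gantt: | A 0-5 | B 5-10 | C 10-16 | D 16-19 | E 19-21 | F 21-28 |
Completion: A=5  B=10  C=16  D=19  E=21  F=28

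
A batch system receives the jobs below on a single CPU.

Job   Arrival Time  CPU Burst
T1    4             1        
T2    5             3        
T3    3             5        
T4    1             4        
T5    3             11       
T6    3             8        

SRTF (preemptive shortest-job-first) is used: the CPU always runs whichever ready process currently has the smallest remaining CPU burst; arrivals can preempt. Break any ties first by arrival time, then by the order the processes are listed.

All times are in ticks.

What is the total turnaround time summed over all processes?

70

Timeline: | idle 0-1 | T4 1-5 | T1 5-6 | T2 6-9 | T3 9-14 | T6 14-22 | T5 22-33 |
Completion: T1=6  T2=9  T3=14  T4=5  T5=33  T6=22
Turnaround = completion − arrival: T1=2, T2=4, T3=11, T4=4, T5=30, T6=19
Total turnaround = 2 + 4 + 11 + 4 + 30 + 19 = 70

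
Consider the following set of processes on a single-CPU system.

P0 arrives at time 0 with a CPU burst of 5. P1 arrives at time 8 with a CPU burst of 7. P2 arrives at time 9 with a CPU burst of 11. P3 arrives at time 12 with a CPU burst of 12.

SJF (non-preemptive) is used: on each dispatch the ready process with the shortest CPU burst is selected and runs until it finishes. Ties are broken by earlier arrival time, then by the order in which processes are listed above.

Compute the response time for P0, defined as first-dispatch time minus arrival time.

0

Schedule: | P0 0-5 | idle 5-8 | P1 8-15 | P2 15-26 | P3 26-38 |
Completion: P0=5  P1=15  P2=26  P3=38
Response(P0) = first start − arrival = 0 − 0 = 0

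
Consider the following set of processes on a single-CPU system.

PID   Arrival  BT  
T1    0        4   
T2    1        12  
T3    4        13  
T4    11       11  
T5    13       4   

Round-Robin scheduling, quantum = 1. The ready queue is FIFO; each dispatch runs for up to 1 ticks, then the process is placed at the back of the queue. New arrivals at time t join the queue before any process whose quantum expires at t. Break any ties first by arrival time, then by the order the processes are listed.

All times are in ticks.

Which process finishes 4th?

T3

Schedule: | T1 0-1 | T2 1-2 | T1 2-3 | T2 3-4 | T1 4-5 | T3 5-6 | T2 6-7 | T1 7-8 | T3 8-9 | T2 9-10 | T3 10-11 | T2 11-12 | T4 12-13 | T3 13-14 | T2 14-15 | T5 15-16 | T4 16-17 | T3 17-18 | T2 18-19 | T5 19-20 | T4 20-21 | T3 21-22 | T2 22-23 | T5 23-24 | T4 24-25 | T3 25-26 | T2 26-27 | T5 27-28 | T4 28-29 | T3 29-30 | T2 30-31 | T4 31-32 | T3 32-33 | T2 33-34 | T4 34-35 | T3 35-36 | T2 36-37 | T4 37-38 | T3 38-39 | T4 39-40 | T3 40-41 | T4 41-42 | T3 42-43 | T4 43-44 |
Completion: T1=8  T2=37  T3=43  T4=44  T5=28
Turnaround (C−A): T1=8  T2=36  T3=39  T4=33  T5=15
Finish order: T1 → T5 → T2 → T3 → T4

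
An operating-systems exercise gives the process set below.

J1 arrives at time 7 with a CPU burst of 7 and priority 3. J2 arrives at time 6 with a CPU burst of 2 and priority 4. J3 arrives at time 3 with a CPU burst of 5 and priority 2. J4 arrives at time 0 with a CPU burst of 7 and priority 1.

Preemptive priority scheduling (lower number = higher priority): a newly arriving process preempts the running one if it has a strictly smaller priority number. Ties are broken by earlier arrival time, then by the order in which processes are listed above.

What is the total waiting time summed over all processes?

22

Gantt: | J4 0-7 | J3 7-12 | J1 12-19 | J2 19-21 |
Completion: J1=19  J2=21  J3=12  J4=7
Waiting = turnaround − burst: J1=5, J2=13, J3=4, J4=0
Total waiting = 5 + 13 + 4 + 0 = 22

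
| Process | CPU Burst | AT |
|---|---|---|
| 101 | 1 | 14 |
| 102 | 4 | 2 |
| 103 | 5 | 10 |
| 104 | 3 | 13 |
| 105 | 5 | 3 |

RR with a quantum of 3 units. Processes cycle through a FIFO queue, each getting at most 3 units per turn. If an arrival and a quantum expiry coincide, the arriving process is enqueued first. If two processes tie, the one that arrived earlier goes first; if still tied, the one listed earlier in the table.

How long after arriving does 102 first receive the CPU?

Gantt: | idle 0-2 | 102 2-5 | 105 5-8 | 102 8-9 | 105 9-11 | 103 11-14 | 104 14-17 | 101 17-18 | 103 18-20 |
Completion: 101=18  102=9  103=20  104=17  105=11
Response(102) = first start − arrival = 2 − 2 = 0

0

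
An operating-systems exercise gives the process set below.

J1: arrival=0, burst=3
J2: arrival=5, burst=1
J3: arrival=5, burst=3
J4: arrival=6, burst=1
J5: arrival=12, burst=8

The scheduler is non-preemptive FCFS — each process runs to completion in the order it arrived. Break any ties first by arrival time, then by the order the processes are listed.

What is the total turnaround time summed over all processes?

Schedule: | J1 0-3 | idle 3-5 | J2 5-6 | J3 6-9 | J4 9-10 | idle 10-12 | J5 12-20 |
Completion: J1=3  J2=6  J3=9  J4=10  J5=20
Turnaround = completion − arrival: J1=3, J2=1, J3=4, J4=4, J5=8
Total turnaround = 3 + 1 + 4 + 4 + 8 = 20

20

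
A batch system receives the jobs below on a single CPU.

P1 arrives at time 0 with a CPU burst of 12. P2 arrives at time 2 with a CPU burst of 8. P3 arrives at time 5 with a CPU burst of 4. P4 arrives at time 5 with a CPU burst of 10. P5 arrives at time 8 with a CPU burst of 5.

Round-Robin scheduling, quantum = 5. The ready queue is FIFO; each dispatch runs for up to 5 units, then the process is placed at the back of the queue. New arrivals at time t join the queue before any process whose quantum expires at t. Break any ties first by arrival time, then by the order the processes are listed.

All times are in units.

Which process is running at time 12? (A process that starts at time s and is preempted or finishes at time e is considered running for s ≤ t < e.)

P3

Timeline: | P1 0-5 | P2 5-10 | P3 10-14 | P4 14-19 | P1 19-24 | P5 24-29 | P2 29-32 | P4 32-37 | P1 37-39 |
Completion: P1=39  P2=32  P3=14  P4=37  P5=29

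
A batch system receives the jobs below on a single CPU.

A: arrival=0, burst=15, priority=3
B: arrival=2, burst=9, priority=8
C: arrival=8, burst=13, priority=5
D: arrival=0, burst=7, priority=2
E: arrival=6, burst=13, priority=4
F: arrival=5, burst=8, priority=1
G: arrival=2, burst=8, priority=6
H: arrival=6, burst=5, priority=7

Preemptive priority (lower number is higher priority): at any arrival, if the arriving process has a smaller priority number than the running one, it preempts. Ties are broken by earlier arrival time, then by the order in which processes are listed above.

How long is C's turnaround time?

48

Gantt: | D 0-5 | F 5-13 | D 13-15 | A 15-30 | E 30-43 | C 43-56 | G 56-64 | H 64-69 | B 69-78 |
Completion: A=30  B=78  C=56  D=15  E=43  F=13  G=64  H=69
Turnaround (C−A): A=30  B=76  C=48  D=15  E=37  F=8  G=62  H=63
Turnaround(C) = completion − arrival = 56 − 8 = 48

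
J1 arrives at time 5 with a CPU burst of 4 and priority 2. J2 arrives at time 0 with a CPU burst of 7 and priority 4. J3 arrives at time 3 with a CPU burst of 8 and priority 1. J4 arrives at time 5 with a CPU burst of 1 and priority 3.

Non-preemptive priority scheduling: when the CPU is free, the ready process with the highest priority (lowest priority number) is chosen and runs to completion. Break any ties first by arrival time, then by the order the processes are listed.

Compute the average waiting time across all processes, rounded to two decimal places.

Schedule: | J2 0-7 | J3 7-15 | J1 15-19 | J4 19-20 |
Completion: J1=19  J2=7  J3=15  J4=20
Waiting times: J1=10, J2=0, J3=4, J4=14
Average waiting = (10+0+4+14) / 4 = 28/4 = 7.00

7.00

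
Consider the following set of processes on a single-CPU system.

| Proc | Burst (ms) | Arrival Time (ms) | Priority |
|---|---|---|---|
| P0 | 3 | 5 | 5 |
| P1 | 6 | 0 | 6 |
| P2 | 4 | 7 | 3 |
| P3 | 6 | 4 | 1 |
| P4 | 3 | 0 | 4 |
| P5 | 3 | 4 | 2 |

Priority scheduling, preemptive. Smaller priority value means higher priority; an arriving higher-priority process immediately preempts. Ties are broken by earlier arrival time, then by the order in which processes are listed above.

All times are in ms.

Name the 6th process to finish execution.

P1

Gantt: | P4 0-3 | P1 3-4 | P3 4-10 | P5 10-13 | P2 13-17 | P0 17-20 | P1 20-25 |
Completion: P0=20  P1=25  P2=17  P3=10  P4=3  P5=13
Turnaround (C−A): P0=15  P1=25  P2=10  P3=6  P4=3  P5=9
Finish order: P4 → P3 → P5 → P2 → P0 → P1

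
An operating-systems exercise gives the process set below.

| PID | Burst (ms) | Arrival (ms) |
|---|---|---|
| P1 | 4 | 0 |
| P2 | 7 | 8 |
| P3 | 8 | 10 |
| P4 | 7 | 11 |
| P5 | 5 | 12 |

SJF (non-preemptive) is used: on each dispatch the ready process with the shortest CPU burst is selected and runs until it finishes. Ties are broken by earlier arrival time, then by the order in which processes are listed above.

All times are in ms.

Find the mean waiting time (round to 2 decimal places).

Timeline: | P1 0-4 | idle 4-8 | P2 8-15 | P5 15-20 | P4 20-27 | P3 27-35 |
Completion: P1=4  P2=15  P3=35  P4=27  P5=20
Turnaround (C−A): P1=4  P2=7  P3=25  P4=16  P5=8
Waiting times: P1=0, P2=0, P3=17, P4=9, P5=3
Average waiting = (0+0+17+9+3) / 5 = 29/5 = 5.80

5.80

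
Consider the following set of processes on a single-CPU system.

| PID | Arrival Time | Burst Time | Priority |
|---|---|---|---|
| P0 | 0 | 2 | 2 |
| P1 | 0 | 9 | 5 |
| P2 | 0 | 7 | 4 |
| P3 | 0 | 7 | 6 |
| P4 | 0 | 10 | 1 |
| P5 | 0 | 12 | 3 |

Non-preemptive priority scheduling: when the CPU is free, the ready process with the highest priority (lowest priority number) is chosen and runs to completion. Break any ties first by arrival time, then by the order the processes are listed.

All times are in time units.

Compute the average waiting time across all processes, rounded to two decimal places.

19.50

Timeline: | P4 0-10 | P0 10-12 | P5 12-24 | P2 24-31 | P1 31-40 | P3 40-47 |
Completion: P0=12  P1=40  P2=31  P3=47  P4=10  P5=24
Turnaround (C−A): P0=12  P1=40  P2=31  P3=47  P4=10  P5=24
Waiting times: P0=10, P1=31, P2=24, P3=40, P4=0, P5=12
Average waiting = (10+31+24+40+0+12) / 6 = 117/6 = 19.50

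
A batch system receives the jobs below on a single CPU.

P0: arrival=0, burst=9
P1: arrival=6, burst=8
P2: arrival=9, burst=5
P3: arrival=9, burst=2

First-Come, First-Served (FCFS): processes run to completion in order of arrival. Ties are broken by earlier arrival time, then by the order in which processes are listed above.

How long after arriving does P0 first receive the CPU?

Schedule: | P0 0-9 | P1 9-17 | P2 17-22 | P3 22-24 |
Completion: P0=9  P1=17  P2=22  P3=24
Response(P0) = first start − arrival = 0 − 0 = 0

0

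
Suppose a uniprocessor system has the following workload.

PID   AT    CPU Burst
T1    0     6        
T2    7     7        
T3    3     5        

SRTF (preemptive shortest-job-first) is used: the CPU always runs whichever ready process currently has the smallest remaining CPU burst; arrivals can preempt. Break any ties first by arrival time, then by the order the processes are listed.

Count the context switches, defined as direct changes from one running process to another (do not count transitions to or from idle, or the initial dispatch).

Timeline: | T1 0-6 | T3 6-11 | T2 11-18 |
Completion: T1=6  T2=18  T3=11

2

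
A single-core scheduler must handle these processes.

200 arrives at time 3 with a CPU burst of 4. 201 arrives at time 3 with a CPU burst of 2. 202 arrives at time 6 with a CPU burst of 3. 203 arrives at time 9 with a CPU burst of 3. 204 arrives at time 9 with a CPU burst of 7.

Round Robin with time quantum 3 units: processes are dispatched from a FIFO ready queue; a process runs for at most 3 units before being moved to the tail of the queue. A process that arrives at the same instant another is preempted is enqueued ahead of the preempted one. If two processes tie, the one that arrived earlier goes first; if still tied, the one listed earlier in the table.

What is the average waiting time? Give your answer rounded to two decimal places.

Schedule: | idle 0-3 | 200 3-6 | 201 6-8 | 202 8-11 | 200 11-12 | 203 12-15 | 204 15-22 |
Completion: 200=12  201=8  202=11  203=15  204=22
Turnaround (C−A): 200=9  201=5  202=5  203=6  204=13
Waiting times: 200=5, 201=3, 202=2, 203=3, 204=6
Average waiting = (5+3+2+3+6) / 5 = 19/5 = 3.80

3.80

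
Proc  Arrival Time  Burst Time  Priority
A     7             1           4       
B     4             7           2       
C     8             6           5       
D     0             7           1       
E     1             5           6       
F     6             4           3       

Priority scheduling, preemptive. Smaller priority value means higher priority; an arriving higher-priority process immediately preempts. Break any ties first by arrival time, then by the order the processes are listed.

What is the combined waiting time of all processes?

Timeline: | D 0-7 | B 7-14 | F 14-18 | A 18-19 | C 19-25 | E 25-30 |
Completion: A=19  B=14  C=25  D=7  E=30  F=18
Turnaround (C−A): A=12  B=10  C=17  D=7  E=29  F=12
Waiting = turnaround − burst: A=11, B=3, C=11, D=0, E=24, F=8
Total waiting = 11 + 3 + 11 + 0 + 24 + 8 = 57

57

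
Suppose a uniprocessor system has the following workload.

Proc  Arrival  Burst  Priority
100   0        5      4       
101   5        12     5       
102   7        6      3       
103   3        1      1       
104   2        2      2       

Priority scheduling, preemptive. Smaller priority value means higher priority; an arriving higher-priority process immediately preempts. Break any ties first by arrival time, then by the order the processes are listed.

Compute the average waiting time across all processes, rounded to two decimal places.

3.80

Timeline: | 100 0-2 | 104 2-3 | 103 3-4 | 104 4-5 | 100 5-7 | 102 7-13 | 100 13-14 | 101 14-26 |
Completion: 100=14  101=26  102=13  103=4  104=5
Waiting times: 100=9, 101=9, 102=0, 103=0, 104=1
Average waiting = (9+9+0+0+1) / 5 = 19/5 = 3.80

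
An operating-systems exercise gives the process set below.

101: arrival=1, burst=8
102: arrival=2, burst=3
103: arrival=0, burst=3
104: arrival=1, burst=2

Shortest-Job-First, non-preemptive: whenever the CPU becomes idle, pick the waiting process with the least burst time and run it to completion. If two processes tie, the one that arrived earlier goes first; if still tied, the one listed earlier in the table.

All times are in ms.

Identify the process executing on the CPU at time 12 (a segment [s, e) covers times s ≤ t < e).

Schedule: | 103 0-3 | 104 3-5 | 102 5-8 | 101 8-16 |
Completion: 101=16  102=8  103=3  104=5

101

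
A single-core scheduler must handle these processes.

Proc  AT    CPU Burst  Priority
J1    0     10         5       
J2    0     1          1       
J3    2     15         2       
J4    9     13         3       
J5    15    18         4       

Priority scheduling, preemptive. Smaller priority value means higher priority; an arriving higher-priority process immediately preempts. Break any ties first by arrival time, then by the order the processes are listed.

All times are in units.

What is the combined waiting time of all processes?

Schedule: | J2 0-1 | J1 1-2 | J3 2-17 | J4 17-30 | J5 30-48 | J1 48-57 |
Completion: J1=57  J2=1  J3=17  J4=30  J5=48
Waiting = turnaround − burst: J1=47, J2=0, J3=0, J4=8, J5=15
Total waiting = 47 + 0 + 0 + 8 + 15 = 70

70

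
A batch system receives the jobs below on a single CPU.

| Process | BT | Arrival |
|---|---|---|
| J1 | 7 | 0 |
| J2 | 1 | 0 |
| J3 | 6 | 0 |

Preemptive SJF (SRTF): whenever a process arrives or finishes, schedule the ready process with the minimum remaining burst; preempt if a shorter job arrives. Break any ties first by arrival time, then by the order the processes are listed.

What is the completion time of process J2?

1

Gantt: | J2 0-1 | J3 1-7 | J1 7-14 |
Completion: J1=14  J2=1  J3=7
Turnaround (C−A): J1=14  J2=1  J3=7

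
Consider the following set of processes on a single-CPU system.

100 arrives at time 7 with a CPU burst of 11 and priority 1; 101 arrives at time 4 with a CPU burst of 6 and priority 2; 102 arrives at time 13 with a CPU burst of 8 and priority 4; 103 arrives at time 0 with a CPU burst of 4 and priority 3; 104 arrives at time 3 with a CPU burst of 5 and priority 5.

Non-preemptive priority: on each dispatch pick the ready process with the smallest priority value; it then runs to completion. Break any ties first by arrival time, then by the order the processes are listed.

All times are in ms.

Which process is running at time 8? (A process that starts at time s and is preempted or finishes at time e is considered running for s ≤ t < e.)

Gantt: | 103 0-4 | 101 4-10 | 100 10-21 | 102 21-29 | 104 29-34 |
Completion: 100=21  101=10  102=29  103=4  104=34
Turnaround (C−A): 100=14  101=6  102=16  103=4  104=31

101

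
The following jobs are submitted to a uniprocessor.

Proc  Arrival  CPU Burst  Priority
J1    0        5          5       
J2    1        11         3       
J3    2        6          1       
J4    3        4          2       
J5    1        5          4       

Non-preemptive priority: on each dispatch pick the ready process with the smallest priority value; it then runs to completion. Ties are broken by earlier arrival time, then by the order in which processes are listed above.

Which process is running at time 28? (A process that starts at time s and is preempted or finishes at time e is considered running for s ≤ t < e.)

J5

Gantt: | J1 0-5 | J3 5-11 | J4 11-15 | J2 15-26 | J5 26-31 |
Completion: J1=5  J2=26  J3=11  J4=15  J5=31
Turnaround (C−A): J1=5  J2=25  J3=9  J4=12  J5=30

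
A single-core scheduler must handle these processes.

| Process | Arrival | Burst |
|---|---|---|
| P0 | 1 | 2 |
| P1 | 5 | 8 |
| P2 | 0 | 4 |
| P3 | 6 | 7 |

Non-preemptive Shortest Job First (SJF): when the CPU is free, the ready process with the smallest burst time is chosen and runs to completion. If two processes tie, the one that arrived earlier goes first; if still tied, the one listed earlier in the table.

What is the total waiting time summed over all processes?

Gantt: | P2 0-4 | P0 4-6 | P3 6-13 | P1 13-21 |
Completion: P0=6  P1=21  P2=4  P3=13
Turnaround (C−A): P0=5  P1=16  P2=4  P3=7
Waiting = turnaround − burst: P0=3, P1=8, P2=0, P3=0
Total waiting = 3 + 8 + 0 + 0 = 11

11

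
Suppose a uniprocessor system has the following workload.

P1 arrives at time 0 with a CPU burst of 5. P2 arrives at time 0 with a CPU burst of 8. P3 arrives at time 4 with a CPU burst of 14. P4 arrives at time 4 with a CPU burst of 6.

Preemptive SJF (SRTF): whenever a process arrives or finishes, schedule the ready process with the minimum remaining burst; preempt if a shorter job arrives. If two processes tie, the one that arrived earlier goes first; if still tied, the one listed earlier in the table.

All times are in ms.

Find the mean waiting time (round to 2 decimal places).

6.75

Gantt: | P1 0-5 | P4 5-11 | P2 11-19 | P3 19-33 |
Completion: P1=5  P2=19  P3=33  P4=11
Turnaround (C−A): P1=5  P2=19  P3=29  P4=7
Waiting times: P1=0, P2=11, P3=15, P4=1
Average waiting = (0+11+15+1) / 4 = 27/4 = 6.75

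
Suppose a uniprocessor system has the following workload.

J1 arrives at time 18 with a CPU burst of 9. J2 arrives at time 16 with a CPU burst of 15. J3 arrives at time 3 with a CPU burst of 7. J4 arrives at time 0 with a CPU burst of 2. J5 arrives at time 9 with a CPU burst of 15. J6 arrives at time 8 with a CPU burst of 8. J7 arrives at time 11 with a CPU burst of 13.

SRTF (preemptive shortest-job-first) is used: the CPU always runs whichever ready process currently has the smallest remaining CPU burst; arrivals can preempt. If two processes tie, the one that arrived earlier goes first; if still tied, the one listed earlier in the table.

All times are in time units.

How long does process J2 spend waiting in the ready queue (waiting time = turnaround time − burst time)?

39

Schedule: | J4 0-2 | idle 2-3 | J3 3-10 | J6 10-18 | J1 18-27 | J7 27-40 | J5 40-55 | J2 55-70 |
Completion: J1=27  J2=70  J3=10  J4=2  J5=55  J6=18  J7=40
Waiting(J2) = turnaround − burst = 54 − 15 = 39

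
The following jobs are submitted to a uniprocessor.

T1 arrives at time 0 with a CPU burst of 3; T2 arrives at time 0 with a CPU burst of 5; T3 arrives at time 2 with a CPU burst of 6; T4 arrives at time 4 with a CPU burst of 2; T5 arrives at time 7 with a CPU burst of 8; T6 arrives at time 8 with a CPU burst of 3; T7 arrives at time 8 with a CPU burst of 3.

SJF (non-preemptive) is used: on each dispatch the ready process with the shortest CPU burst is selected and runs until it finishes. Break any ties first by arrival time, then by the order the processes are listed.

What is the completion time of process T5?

30

Gantt: | T1 0-3 | T2 3-8 | T4 8-10 | T6 10-13 | T7 13-16 | T3 16-22 | T5 22-30 |
Completion: T1=3  T2=8  T3=22  T4=10  T5=30  T6=13  T7=16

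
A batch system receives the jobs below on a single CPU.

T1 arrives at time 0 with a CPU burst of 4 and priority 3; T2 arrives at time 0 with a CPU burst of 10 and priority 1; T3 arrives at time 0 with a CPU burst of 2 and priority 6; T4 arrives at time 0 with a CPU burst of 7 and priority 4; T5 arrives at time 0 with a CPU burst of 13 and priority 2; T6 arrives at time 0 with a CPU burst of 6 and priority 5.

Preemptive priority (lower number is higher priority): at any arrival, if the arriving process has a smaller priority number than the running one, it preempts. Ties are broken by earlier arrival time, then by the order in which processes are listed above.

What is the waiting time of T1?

Timeline: | T2 0-10 | T5 10-23 | T1 23-27 | T4 27-34 | T6 34-40 | T3 40-42 |
Completion: T1=27  T2=10  T3=42  T4=34  T5=23  T6=40
Turnaround (C−A): T1=27  T2=10  T3=42  T4=34  T5=23  T6=40
Waiting(T1) = turnaround − burst = 27 − 4 = 23

23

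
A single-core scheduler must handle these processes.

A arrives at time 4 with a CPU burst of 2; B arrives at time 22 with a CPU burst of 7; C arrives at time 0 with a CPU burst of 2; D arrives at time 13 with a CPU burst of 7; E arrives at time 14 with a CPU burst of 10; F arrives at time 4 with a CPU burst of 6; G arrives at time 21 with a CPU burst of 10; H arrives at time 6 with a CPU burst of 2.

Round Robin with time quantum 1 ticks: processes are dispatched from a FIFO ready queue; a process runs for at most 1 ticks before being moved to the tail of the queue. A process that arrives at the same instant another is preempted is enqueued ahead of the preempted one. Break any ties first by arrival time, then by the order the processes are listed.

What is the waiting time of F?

5

Timeline: | C 0-2 | idle 2-4 | A 4-5 | F 5-6 | A 6-7 | H 7-8 | F 8-9 | H 9-10 | F 10-13 | D 13-14 | F 14-15 | E 15-16 | D 16-17 | E 17-18 | D 18-19 | E 19-20 | D 20-21 | E 21-22 | G 22-23 | D 23-24 | B 24-25 | E 25-26 | G 26-27 | D 27-28 | B 28-29 | E 29-30 | G 30-31 | D 31-32 | B 32-33 | E 33-34 | G 34-35 | B 35-36 | E 36-37 | G 37-38 | B 38-39 | E 39-40 | G 40-41 | B 41-42 | E 42-43 | G 43-44 | B 44-45 | G 45-48 |
Completion: A=7  B=45  C=2  D=32  E=43  F=15  G=48  H=10
Waiting(F) = turnaround − burst = 11 − 6 = 5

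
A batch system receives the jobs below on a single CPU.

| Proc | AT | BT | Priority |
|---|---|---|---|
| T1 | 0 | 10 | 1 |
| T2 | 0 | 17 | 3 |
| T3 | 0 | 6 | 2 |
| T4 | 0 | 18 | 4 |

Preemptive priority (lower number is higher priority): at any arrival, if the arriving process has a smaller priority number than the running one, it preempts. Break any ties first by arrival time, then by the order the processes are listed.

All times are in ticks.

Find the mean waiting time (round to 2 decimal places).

Schedule: | T1 0-10 | T3 10-16 | T2 16-33 | T4 33-51 |
Completion: T1=10  T2=33  T3=16  T4=51
Waiting times: T1=0, T2=16, T3=10, T4=33
Average waiting = (0+16+10+33) / 4 = 59/4 = 14.75

14.75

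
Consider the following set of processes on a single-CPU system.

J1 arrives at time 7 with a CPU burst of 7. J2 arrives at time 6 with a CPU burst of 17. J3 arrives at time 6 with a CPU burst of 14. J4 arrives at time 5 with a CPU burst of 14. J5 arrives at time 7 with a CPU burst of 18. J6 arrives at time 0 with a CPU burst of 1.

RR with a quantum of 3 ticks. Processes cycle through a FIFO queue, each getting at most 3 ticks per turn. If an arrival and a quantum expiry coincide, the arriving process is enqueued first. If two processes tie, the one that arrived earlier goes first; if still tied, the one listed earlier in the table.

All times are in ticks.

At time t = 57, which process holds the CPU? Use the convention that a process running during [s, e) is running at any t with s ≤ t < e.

J5

Gantt: | J6 0-1 | idle 1-5 | J4 5-8 | J2 8-11 | J3 11-14 | J1 14-17 | J5 17-20 | J4 20-23 | J2 23-26 | J3 26-29 | J1 29-32 | J5 32-35 | J4 35-38 | J2 38-41 | J3 41-44 | J1 44-45 | J5 45-48 | J4 48-51 | J2 51-54 | J3 54-57 | J5 57-60 | J4 60-62 | J2 62-65 | J3 65-67 | J5 67-70 | J2 70-72 | J5 72-75 |
Completion: J1=45  J2=72  J3=67  J4=62  J5=75  J6=1
Turnaround (C−A): J1=38  J2=66  J3=61  J4=57  J5=68  J6=1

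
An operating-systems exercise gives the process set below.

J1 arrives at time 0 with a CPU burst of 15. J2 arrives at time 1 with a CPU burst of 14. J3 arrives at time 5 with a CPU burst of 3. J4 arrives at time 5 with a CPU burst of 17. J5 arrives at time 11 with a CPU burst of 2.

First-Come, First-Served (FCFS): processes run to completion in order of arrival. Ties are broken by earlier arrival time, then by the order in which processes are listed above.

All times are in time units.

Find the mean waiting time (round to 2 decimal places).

Gantt: | J1 0-15 | J2 15-29 | J3 29-32 | J4 32-49 | J5 49-51 |
Completion: J1=15  J2=29  J3=32  J4=49  J5=51
Turnaround (C−A): J1=15  J2=28  J3=27  J4=44  J5=40
Waiting times: J1=0, J2=14, J3=24, J4=27, J5=38
Average waiting = (0+14+24+27+38) / 5 = 103/5 = 20.60

20.60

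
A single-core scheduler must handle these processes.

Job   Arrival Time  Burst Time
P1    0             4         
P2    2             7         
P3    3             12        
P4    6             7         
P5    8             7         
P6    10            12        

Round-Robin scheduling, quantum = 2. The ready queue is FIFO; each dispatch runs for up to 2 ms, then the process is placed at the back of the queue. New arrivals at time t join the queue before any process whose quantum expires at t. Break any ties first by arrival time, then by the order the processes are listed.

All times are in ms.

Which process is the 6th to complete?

P6

Timeline: | P1 0-2 | P2 2-4 | P1 4-6 | P3 6-8 | P2 8-10 | P4 10-12 | P5 12-14 | P3 14-16 | P6 16-18 | P2 18-20 | P4 20-22 | P5 22-24 | P3 24-26 | P6 26-28 | P2 28-29 | P4 29-31 | P5 31-33 | P3 33-35 | P6 35-37 | P4 37-38 | P5 38-39 | P3 39-41 | P6 41-43 | P3 43-45 | P6 45-49 |
Completion: P1=6  P2=29  P3=45  P4=38  P5=39  P6=49
Finish order: P1 → P2 → P4 → P5 → P3 → P6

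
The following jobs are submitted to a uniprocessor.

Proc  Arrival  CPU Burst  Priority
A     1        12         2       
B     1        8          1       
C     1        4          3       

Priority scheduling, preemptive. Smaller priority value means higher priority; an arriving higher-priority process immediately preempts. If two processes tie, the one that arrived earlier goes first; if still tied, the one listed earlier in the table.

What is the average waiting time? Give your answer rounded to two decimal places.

Schedule: | idle 0-1 | B 1-9 | A 9-21 | C 21-25 |
Completion: A=21  B=9  C=25
Waiting times: A=8, B=0, C=20
Average waiting = (8+0+20) / 3 = 28/3 = 9.33

9.33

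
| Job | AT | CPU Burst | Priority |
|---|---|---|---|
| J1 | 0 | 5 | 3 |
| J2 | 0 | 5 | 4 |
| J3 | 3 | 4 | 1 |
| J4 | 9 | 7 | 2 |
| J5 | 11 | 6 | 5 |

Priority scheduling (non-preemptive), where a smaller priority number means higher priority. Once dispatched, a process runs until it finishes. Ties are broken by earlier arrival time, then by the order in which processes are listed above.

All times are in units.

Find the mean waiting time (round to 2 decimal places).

5.60

Timeline: | J1 0-5 | J3 5-9 | J4 9-16 | J2 16-21 | J5 21-27 |
Completion: J1=5  J2=21  J3=9  J4=16  J5=27
Turnaround (C−A): J1=5  J2=21  J3=6  J4=7  J5=16
Waiting times: J1=0, J2=16, J3=2, J4=0, J5=10
Average waiting = (0+16+2+0+10) / 5 = 28/5 = 5.60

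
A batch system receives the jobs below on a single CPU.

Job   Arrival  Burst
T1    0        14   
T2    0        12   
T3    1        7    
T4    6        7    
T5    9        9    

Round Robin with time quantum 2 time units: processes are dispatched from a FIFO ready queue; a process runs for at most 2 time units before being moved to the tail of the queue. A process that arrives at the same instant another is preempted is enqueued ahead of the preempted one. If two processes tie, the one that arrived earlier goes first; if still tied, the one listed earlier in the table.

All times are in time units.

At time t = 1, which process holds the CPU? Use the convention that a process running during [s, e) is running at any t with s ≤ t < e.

T1

Schedule: | T1 0-2 | T2 2-4 | T3 4-6 | T1 6-8 | T2 8-10 | T4 10-12 | T3 12-14 | T1 14-16 | T5 16-18 | T2 18-20 | T4 20-22 | T3 22-24 | T1 24-26 | T5 26-28 | T2 28-30 | T4 30-32 | T3 32-33 | T1 33-35 | T5 35-37 | T2 37-39 | T4 39-40 | T1 40-42 | T5 42-44 | T2 44-46 | T1 46-48 | T5 48-49 |
Completion: T1=48  T2=46  T3=33  T4=40  T5=49
Turnaround (C−A): T1=48  T2=46  T3=32  T4=34  T5=40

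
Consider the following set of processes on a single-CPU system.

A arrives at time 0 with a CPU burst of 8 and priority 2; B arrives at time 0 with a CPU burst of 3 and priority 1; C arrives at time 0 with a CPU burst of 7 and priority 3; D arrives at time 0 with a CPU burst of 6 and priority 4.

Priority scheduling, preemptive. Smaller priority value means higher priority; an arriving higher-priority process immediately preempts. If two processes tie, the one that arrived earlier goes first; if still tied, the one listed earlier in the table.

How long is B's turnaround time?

Schedule: | B 0-3 | A 3-11 | C 11-18 | D 18-24 |
Completion: A=11  B=3  C=18  D=24
Turnaround (C−A): A=11  B=3  C=18  D=24
Turnaround(B) = completion − arrival = 3 − 0 = 3

3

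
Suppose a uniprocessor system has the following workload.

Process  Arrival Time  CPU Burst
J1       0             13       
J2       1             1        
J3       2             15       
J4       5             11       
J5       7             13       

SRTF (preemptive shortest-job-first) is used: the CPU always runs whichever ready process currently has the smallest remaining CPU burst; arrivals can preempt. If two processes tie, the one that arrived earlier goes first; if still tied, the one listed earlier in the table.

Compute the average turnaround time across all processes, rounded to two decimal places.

23.40

Gantt: | J1 0-1 | J2 1-2 | J1 2-14 | J4 14-25 | J5 25-38 | J3 38-53 |
Completion: J1=14  J2=2  J3=53  J4=25  J5=38
Turnaround (C−A): J1=14  J2=1  J3=51  J4=20  J5=31
Turnaround times: J1=14, J2=1, J3=51, J4=20, J5=31
Average turnaround = (14+1+51+20+31) / 5 = 117/5 = 23.40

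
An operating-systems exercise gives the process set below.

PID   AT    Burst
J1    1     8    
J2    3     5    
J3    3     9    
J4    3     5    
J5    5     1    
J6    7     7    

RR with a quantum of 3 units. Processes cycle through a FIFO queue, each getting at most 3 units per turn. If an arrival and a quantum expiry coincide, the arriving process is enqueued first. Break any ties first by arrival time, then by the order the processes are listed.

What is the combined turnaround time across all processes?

144

Gantt: | idle 0-1 | J1 1-4 | J2 4-7 | J3 7-10 | J4 10-13 | J1 13-16 | J5 16-17 | J6 17-20 | J2 20-22 | J3 22-25 | J4 25-27 | J1 27-29 | J6 29-32 | J3 32-35 | J6 35-36 |
Completion: J1=29  J2=22  J3=35  J4=27  J5=17  J6=36
Turnaround = completion − arrival: J1=28, J2=19, J3=32, J4=24, J5=12, J6=29
Total turnaround = 28 + 19 + 32 + 24 + 12 + 29 = 144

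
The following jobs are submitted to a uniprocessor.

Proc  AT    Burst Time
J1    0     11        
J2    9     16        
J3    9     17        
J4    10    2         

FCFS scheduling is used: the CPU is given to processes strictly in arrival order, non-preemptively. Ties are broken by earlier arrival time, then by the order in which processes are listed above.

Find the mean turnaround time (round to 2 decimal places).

Schedule: | J1 0-11 | J2 11-27 | J3 27-44 | J4 44-46 |
Completion: J1=11  J2=27  J3=44  J4=46
Turnaround times: J1=11, J2=18, J3=35, J4=36
Average turnaround = (11+18+35+36) / 4 = 100/4 = 25.00

25.00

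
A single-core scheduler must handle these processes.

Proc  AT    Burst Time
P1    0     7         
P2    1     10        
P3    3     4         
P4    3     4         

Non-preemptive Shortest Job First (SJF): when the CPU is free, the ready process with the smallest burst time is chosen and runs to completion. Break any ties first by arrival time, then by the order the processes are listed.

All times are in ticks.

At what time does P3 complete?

11

Timeline: | P1 0-7 | P3 7-11 | P4 11-15 | P2 15-25 |
Completion: P1=7  P2=25  P3=11  P4=15
Turnaround (C−A): P1=7  P2=24  P3=8  P4=12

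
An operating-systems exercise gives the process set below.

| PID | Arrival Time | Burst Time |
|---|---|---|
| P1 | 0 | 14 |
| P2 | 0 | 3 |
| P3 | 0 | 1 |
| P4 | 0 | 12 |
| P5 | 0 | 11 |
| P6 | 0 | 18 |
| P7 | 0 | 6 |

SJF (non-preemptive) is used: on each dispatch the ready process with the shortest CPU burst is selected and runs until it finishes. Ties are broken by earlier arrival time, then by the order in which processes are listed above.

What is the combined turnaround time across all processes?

181

Gantt: | P3 0-1 | P2 1-4 | P7 4-10 | P5 10-21 | P4 21-33 | P1 33-47 | P6 47-65 |
Completion: P1=47  P2=4  P3=1  P4=33  P5=21  P6=65  P7=10
Turnaround (C−A): P1=47  P2=4  P3=1  P4=33  P5=21  P6=65  P7=10
Turnaround = completion − arrival: P1=47, P2=4, P3=1, P4=33, P5=21, P6=65, P7=10
Total turnaround = 47 + 4 + 1 + 33 + 21 + 65 + 10 = 181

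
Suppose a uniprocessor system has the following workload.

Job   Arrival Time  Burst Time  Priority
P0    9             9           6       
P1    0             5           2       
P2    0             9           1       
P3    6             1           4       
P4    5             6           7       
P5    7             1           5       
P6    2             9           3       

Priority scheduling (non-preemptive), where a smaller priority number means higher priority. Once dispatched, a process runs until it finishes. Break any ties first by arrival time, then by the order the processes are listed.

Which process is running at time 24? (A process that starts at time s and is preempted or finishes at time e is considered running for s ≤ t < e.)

P5

Schedule: | P2 0-9 | P1 9-14 | P6 14-23 | P3 23-24 | P5 24-25 | P0 25-34 | P4 34-40 |
Completion: P0=34  P1=14  P2=9  P3=24  P4=40  P5=25  P6=23
Turnaround (C−A): P0=25  P1=14  P2=9  P3=18  P4=35  P5=18  P6=21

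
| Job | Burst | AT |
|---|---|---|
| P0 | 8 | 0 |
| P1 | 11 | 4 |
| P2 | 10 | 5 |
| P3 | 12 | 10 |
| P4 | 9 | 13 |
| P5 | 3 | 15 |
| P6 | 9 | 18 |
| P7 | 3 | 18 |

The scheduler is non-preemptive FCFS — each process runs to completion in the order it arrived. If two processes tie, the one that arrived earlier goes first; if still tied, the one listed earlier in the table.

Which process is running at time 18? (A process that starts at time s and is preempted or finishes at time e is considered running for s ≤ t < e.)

Timeline: | P0 0-8 | P1 8-19 | P2 19-29 | P3 29-41 | P4 41-50 | P5 50-53 | P6 53-62 | P7 62-65 |
Completion: P0=8  P1=19  P2=29  P3=41  P4=50  P5=53  P6=62  P7=65
Turnaround (C−A): P0=8  P1=15  P2=24  P3=31  P4=37  P5=38  P6=44  P7=47

P1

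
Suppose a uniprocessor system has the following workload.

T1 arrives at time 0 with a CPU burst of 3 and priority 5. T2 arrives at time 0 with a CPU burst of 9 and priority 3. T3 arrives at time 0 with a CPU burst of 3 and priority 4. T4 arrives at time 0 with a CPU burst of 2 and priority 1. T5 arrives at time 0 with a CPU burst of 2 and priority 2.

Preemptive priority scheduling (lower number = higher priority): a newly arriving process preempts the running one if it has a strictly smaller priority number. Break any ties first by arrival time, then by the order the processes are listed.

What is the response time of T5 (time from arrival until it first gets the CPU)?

2

Timeline: | T4 0-2 | T5 2-4 | T2 4-13 | T3 13-16 | T1 16-19 |
Completion: T1=19  T2=13  T3=16  T4=2  T5=4
Turnaround (C−A): T1=19  T2=13  T3=16  T4=2  T5=4
Response(T5) = first start − arrival = 2 − 0 = 2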